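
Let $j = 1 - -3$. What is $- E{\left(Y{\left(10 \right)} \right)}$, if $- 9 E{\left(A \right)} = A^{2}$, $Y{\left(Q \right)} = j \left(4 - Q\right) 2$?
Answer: $256$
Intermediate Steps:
$j = 4$ ($j = 1 + 3 = 4$)
$Y{\left(Q \right)} = 32 - 8 Q$ ($Y{\left(Q \right)} = 4 \left(4 - Q\right) 2 = \left(16 - 4 Q\right) 2 = 32 - 8 Q$)
$E{\left(A \right)} = - \frac{A^{2}}{9}$
$- E{\left(Y{\left(10 \right)} \right)} = - \frac{\left(-1\right) \left(32 - 80\right)^{2}}{9} = - \frac{\left(-1\right) \left(-48\right)^{2}}{9} = - \frac{\left(-1\right) 2304}{9} = \left(-1\right) \left(-256\right) = 256$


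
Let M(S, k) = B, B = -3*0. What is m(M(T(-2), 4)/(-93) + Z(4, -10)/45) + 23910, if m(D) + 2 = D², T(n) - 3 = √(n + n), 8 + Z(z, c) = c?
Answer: 597704/25 ≈ 23908.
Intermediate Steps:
Z(z, c) = -8 + c
B = 0
T(n) = 3 + √2*√n (T(n) = 3 + √(n + n) = 3 + √(2*n) = 3 + √2*√n)
M(S, k) = 0
m(D) = -2 + D²
m(M(T(-2), 4)/(-93) + Z(4, -10)/45) + 23910 = (-2 + (0/(-93) + (-8 - 10)/45)²) + 23910 = (-2 + (0*(-1/93) - 18*1/45)²) + 23910 = (-2 + (0 - ⅖)²) + 23910 = (-2 + (-⅖)²) + 23910 = (-2 + 4/25) + 23910 = -46/25 + 23910 = 597704/25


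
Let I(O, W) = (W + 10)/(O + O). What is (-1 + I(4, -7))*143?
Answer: -715/8 ≈ -89.375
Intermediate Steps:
I(O, W) = (10 + W)/(2*O) (I(O, W) = (10 + W)/((2*O)) = (10 + W)*(1/(2*O)) = (10 + W)/(2*O))
(-1 + I(4, -7))*143 = (-1 + (½)*(10 - 7)/4)*143 = (-1 + (½)*(¼)*3)*143 = (-1 + 3/8)*143 = -5/8*143 = -715/8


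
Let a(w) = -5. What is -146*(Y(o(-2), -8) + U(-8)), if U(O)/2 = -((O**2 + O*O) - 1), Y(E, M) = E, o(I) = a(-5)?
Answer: 37814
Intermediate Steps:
o(I) = -5
U(O) = 2 - 4*O**2 (U(O) = 2*(-((O**2 + O*O) - 1)) = 2*(-((O**2 + O**2) - 1)) = 2*(-(2*O**2 - 1)) = 2*(-(-1 + 2*O**2)) = 2*(1 - 2*O**2) = 2 - 4*O**2)
-146*(Y(o(-2), -8) + U(-8)) = -146*(-5 + (2 - 4*(-8)**2)) = -146*(-5 + (2 - 4*64)) = -146*(-5 + (2 - 256)) = -146*(-5 - 254) = -146*(-259) = 37814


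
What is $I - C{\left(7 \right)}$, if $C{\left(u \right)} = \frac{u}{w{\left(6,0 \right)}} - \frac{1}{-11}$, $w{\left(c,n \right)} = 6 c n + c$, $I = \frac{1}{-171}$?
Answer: $- \frac{4753}{3762} \approx -1.2634$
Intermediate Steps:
$I = - \frac{1}{171} \approx -0.005848$
$w{\left(c,n \right)} = c + 6 c n$ ($w{\left(c,n \right)} = 6 c n + c = c + 6 c n$)
$C{\left(u \right)} = \frac{1}{11} + \frac{u}{6}$ ($C{\left(u \right)} = \frac{u}{6 \left(1 + 6 \cdot 0\right)} - \frac{1}{-11} = \frac{u}{6 \left(1 + 0\right)} - - \frac{1}{11} = \frac{u}{6 \cdot 1} + \frac{1}{11} = \frac{u}{6} + \frac{1}{11} = \frac{1}{11} + \frac{u}{6}$)
$I - C{\left(7 \right)} = - \frac{1}{171} - \left(\frac{1}{11} + \frac{1}{6} \cdot 7\right) = - \frac{1}{171} - \left(\frac{1}{11} + \frac{7}{6}\right) = - \frac{1}{171} - \frac{83}{66} = - \frac{4753}{3762}$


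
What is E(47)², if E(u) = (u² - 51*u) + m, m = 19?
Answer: 28561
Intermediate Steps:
E(u) = 19 + u² - 51*u (E(u) = (u² - 51*u) + 19 = 19 + u² - 51*u)
E(47)² = (19 + 47² - 51*47)² = (19 + 2209 - 2397)² = (-169)² = 28561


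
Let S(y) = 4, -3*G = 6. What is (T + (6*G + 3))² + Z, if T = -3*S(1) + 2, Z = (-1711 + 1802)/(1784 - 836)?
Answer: 342319/948 ≈ 361.10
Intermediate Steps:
G = -2 (G = -⅓*6 = -2)
Z = 91/948 ≈ 0.095992
T = -10 (T = -3*4 + 2 = -12 + 2 = -10)
(T + (6*G + 3))² + Z = (-10 + (6*(-2) + 3))² + 91/948 = (-10 + (-12 + 3))² + 91/948 = (-10 - 9)² + 91/948 = (-19)² + 91/948 = 361 + 91/948 = 342319/948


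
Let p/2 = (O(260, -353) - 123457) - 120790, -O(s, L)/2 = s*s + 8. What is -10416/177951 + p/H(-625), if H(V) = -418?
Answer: 22507881123/12397253 ≈ 1815.6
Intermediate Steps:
O(s, L) = -16 - 2*s² (O(s, L) = -2*(s*s + 8) = -2*(s² + 8) = -2*(8 + s²) = -16 - 2*s²)
p = -758926 (p = 2*(((-16 - 2*260²) - 123457) - 120790) = 2*(((-16 - 2*67600) - 123457) - 120790) = 2*(((-16 - 135200) - 123457) - 120790) = 2*((-135216 - 123457) - 120790) = 2*(-258673 - 120790) = 2*(-379463) = -758926)
-10416/177951 + p/H(-625) = -10416/177951 - 758926/(-418) = -10416*1/177951 - 758926*(-1/418) = -3472/59317 + 379463/209 = 22507881123/12397253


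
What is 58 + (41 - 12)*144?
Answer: 4234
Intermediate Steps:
58 + (41 - 12)*144 = 58 + 29*144 = 58 + 4176 = 4234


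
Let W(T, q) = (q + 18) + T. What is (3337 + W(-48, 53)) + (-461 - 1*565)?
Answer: 2334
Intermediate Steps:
W(T, q) = 18 + T + q (W(T, q) = (18 + q) + T = 18 + T + q)
(3337 + W(-48, 53)) + (-461 - 1*565) = (3337 + (18 - 48 + 53)) + (-461 - 1*565) = (3337 + 23) + (-461 - 565) = 3360 - 1026 = 2334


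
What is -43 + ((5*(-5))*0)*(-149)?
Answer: -43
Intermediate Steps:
-43 + ((5*(-5))*0)*(-149) = -43 - 25*0*(-149) = -43 + 0*(-149) = -43 + 0 = -43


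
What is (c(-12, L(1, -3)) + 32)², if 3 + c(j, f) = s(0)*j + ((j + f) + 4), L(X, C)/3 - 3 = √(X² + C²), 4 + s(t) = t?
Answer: 6174 + 468*√10 ≈ 7653.9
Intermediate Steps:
s(t) = -4 + t
L(X, C) = 9 + 3*√(C² + X²) (L(X, C) = 9 + 3*√(X² + C²) = 9 + 3*√(C² + X²))
c(j, f) = 1 + f - 3*j (c(j, f) = -3 + ((-4 + 0)*j + ((j + f) + 4)) = -3 + (-4*j + ((f + j) + 4)) = -3 + (-4*j + (4 + f + j)) = -3 + (4 + f - 3*j) = 1 + f - 3*j)
(c(-12, L(1, -3)) + 32)² = ((1 + (9 + 3*√((-3)² + 1²)) - 3*(-12)) + 32)² = ((1 + (9 + 3*√(9 + 1)) + 36) + 32)² = ((1 + (9 + 3*√10) + 36) + 32)² = ((46 + 3*√10) + 32)² = (78 + 3*√10)²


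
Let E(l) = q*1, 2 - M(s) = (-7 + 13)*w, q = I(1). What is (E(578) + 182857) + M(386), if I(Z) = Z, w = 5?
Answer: 182830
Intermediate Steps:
q = 1
M(s) = -28 (M(s) = 2 - (-7 + 13)*5 = 2 - 6*5 = 2 - 1*30 = 2 - 30 = -28)
E(l) = 1 (E(l) = 1*1 = 1)
(E(578) + 182857) + M(386) = (1 + 182857) - 28 = 182858 - 28 = 182830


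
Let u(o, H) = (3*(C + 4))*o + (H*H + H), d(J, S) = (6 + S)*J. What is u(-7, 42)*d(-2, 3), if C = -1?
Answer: -31374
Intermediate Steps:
d(J, S) = J*(6 + S)
u(o, H) = H + H**2 + 9*o (u(o, H) = (3*(-1 + 4))*o + (H*H + H) = (3*3)*o + (H**2 + H) = 9*o + (H + H**2) = H + H**2 + 9*o)
u(-7, 42)*d(-2, 3) = (42 + 42**2 + 9*(-7))*(-2*(6 + 3)) = (42 + 1764 - 63)*(-2*9) = 1743*(-18) = -31374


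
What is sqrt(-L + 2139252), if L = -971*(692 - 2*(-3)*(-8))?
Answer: 4*sqrt(172786) ≈ 1662.7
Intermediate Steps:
L = -625324 (L = -971*(692 + 6*(-8)) = -971*(692 - 48) = -971*644 = -625324)
sqrt(-L + 2139252) = sqrt(-1*(-625324) + 2139252) = sqrt(625324 + 2139252) = sqrt(2764576) = 4*sqrt(172786)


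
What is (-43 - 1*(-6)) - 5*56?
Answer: -317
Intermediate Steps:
(-43 - 1*(-6)) - 5*56 = (-43 + 6) - 280 = -37 - 280 = -317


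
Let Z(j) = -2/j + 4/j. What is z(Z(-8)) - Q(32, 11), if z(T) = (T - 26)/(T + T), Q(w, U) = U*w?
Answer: -599/2 ≈ -299.50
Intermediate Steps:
Z(j) = 2/j
z(T) = (-26 + T)/(2*T) (z(T) = (-26 + T)/((2*T)) = (-26 + T)*(1/(2*T)) = (-26 + T)/(2*T))
z(Z(-8)) - Q(32, 11) = (-26 + 2/(-8))/(2*((2/(-8)))) - 11*32 = (-26 + 2*(-⅛))/(2*((2*(-⅛)))) - 1*352 = (-26 - ¼)/(2*(-¼)) - 352 = (½)*(-4)*(-105/4) - 352 = 105/2 - 352 = -599/2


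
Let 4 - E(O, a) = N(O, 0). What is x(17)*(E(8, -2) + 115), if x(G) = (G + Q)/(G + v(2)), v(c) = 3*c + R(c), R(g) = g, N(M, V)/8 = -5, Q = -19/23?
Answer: 59148/575 ≈ 102.87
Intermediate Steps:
Q = -19/23 (Q = -19*1/23 = -19/23 ≈ -0.82609)
N(M, V) = -40 (N(M, V) = 8*(-5) = -40)
E(O, a) = 44 (E(O, a) = 4 - 1*(-40) = 4 + 40 = 44)
v(c) = 4*c (v(c) = 3*c + c = 4*c)
x(G) = (-19/23 + G)/(8 + G) (x(G) = (G - 19/23)/(G + 4*2) = (-19/23 + G)/(G + 8) = (-19/23 + G)/(8 + G))
x(17)*(E(8, -2) + 115) = ((-19/23 + 17)/(8 + 17))*(44 + 115) = ((372/23)/25)*159 = ((1/25)*(372/23))*159 = (372/575)*159 = 59148/575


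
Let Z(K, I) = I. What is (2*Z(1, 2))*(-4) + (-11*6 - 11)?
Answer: -93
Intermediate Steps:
(2*Z(1, 2))*(-4) + (-11*6 - 11) = (2*2)*(-4) + (-11*6 - 11) = 4*(-4) + (-66 - 11) = -16 - 77 = -93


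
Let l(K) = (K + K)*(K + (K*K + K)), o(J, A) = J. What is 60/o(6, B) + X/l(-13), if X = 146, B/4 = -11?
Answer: 18517/1859 ≈ 9.9607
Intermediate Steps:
B = -44 (B = 4*(-11) = -44)
l(K) = 2*K*(K**2 + 2*K) (l(K) = (2*K)*(K + (K**2 + K)) = (2*K)*(K + (K + K**2)) = (2*K)*(K**2 + 2*K) = 2*K*(K**2 + 2*K))
60/o(6, B) + X/l(-13) = 60/6 + 146/((2*(-13)**2*(2 - 13))) = 60*(1/6) + 146/((2*169*(-11))) = 10 + 146/(-3718) = 10 + 146*(-1/3718) = 10 - 73/1859 = 18517/1859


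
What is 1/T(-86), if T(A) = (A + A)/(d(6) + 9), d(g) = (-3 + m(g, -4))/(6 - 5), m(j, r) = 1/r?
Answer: -23/688 ≈ -0.033430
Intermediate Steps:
d(g) = -13/4 (d(g) = (-3 + 1/(-4))/(6 - 5) = (-3 - ¼)/1 = -13/4*1 = -13/4)
T(A) = 8*A/23 (T(A) = (A + A)/(-13/4 + 9) = (2*A)/(23/4) = (2*A)*(4/23) = 8*A/23)
1/T(-86) = 1/((8/23)*(-86)) = 1/(-688/23) = -23/688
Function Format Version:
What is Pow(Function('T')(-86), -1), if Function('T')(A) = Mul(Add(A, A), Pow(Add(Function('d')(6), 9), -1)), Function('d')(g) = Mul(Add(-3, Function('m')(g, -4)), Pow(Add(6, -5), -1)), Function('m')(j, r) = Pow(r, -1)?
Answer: Rational(-23, 688) ≈ -0.033430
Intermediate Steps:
Function('d')(g) = Rational(-13, 4) (Function('d')(g) = Mul(Add(-3, Pow(-4, -1)), Pow(Add(6, -5), -1)) = Mul(Add(-3, Rational(-1, 4)), Pow(1, -1)) = Mul(Rational(-13, 4), 1) = Rational(-13, 4))
Function('T')(A) = Mul(Rational(8, 23), A) (Function('T')(A) = Mul(Add(A, A), Pow(Add(Rational(-13, 4), 9), -1)) = Mul(Mul(2, A), Pow(Rational(23, 4), -1)) = Mul(Mul(2, A), Rational(4, 23)) = Mul(Rational(8, 23), A))
Pow(Function('T')(-86), -1) = Pow(Mul(Rational(8, 23), -86), -1) = Pow(Rational(-688, 23), -1) = Rational(-23, 688)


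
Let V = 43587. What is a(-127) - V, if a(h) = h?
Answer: -43714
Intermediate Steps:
a(-127) - V = -127 - 1*43587 = -127 - 43587 = -43714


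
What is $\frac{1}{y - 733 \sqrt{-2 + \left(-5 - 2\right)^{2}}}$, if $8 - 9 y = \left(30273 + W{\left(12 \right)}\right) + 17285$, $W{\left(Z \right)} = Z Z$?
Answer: $- \frac{47694}{25473157} + \frac{6597 \sqrt{47}}{25473157} \approx -9.6857 \cdot 10^{-5}$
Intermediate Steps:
$W{\left(Z \right)} = Z^{2}$
$y = - \frac{15898}{3}$ ($y = \frac{8}{9} - \frac{\left(30273 + 12^{2}\right) + 17285}{9} = \frac{8}{9} - \frac{\left(30273 + 144\right) + 17285}{9} = \frac{8}{9} - \frac{30417 + 17285}{9} = \frac{8}{9} - \frac{47702}{9} = - \frac{15898}{3} \approx -5299.3$)
$\frac{1}{y - 733 \sqrt{-2 + \left(-5 - 2\right)^{2}}} = \frac{1}{- \frac{15898}{3} - 733 \sqrt{-2 + \left(-5 - 2\right)^{2}}} = \frac{1}{- \frac{15898}{3} - 733 \sqrt{-2 + \left(-7\right)^{2}}} = \frac{1}{- \frac{15898}{3} - 733 \sqrt{-2 + 49}} = \frac{1}{- \frac{15898}{3} - 733 \sqrt{47}}$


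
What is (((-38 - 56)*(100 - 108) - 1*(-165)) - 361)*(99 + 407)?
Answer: 281336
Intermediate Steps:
(((-38 - 56)*(100 - 108) - 1*(-165)) - 361)*(99 + 407) = ((-94*(-8) + 165) - 361)*506 = ((752 + 165) - 361)*506 = (917 - 361)*506 = 556*506 = 281336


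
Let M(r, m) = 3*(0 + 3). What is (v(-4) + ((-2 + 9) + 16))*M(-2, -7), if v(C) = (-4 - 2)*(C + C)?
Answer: 639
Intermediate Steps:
v(C) = -12*C
M(r, m) = 9 (M(r, m) = 3*3 = 9)
(v(-4) + ((-2 + 9) + 16))*M(-2, -7) = (-12*(-4) + ((-2 + 9) + 16))*9 = (48 + (7 + 16))*9 = (48 + 23)*9 = 71*9 = 639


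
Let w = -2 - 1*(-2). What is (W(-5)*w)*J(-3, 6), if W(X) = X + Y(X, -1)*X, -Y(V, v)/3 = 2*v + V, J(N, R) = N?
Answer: 0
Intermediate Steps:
Y(V, v) = -6*v - 3*V (Y(V, v) = -3*(2*v + V) = -3*(V + 2*v) = -6*v - 3*V)
w = 0 (w = -2 + 2 = 0)
W(X) = X + X*(6 - 3*X) (W(X) = X + (-6*(-1) - 3*X)*X = X + (6 - 3*X)*X = X + X*(6 - 3*X))
(W(-5)*w)*J(-3, 6) = (-5*(7 - 3*(-5))*0)*(-3) = (-5*(7 + 15)*0)*(-3) = (-5*22*0)*(-3) = -110*0*(-3) = 0*(-3) = 0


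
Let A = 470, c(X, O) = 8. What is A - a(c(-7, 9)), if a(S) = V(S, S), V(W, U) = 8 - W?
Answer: 470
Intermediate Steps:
a(S) = 8 - S
A - a(c(-7, 9)) = 470 - (8 - 1*8) = 470 - (8 - 8) = 470 - 1*0 = 470 + 0 = 470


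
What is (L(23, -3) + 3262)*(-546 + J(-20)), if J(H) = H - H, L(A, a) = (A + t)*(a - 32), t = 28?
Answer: -806442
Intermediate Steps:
L(A, a) = (-32 + a)*(28 + A) (L(A, a) = (A + 28)*(a - 32) = (28 + A)*(-32 + a) = (-32 + a)*(28 + A))
J(H) = 0
(L(23, -3) + 3262)*(-546 + J(-20)) = ((-896 - 32*23 + 28*(-3) + 23*(-3)) + 3262)*(-546 + 0) = ((-896 - 736 - 84 - 69) + 3262)*(-546) = (-1785 + 3262)*(-546) = 1477*(-546) = -806442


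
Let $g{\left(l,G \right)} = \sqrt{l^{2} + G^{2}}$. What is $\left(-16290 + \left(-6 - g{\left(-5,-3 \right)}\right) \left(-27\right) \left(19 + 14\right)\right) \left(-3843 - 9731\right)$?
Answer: $148553856 - 12094434 \sqrt{34} \approx 7.8032 \cdot 10^{7}$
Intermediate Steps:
$g{\left(l,G \right)} = \sqrt{G^{2} + l^{2}}$
$\left(-16290 + \left(-6 - g{\left(-5,-3 \right)}\right) \left(-27\right) \left(19 + 14\right)\right) \left(-3843 - 9731\right) = \left(-16290 + \left(-6 - \sqrt{\left(-3\right)^{2} + \left(-5\right)^{2}}\right) \left(-27\right) \left(19 + 14\right)\right) \left(-3843 - 9731\right) = \left(-16290 + \left(-6 - \sqrt{9 + 25}\right) \left(-27\right) 33\right) \left(-13574\right) = \left(-16290 + \left(-6 - \sqrt{34}\right) \left(-27\right) 33\right) \left(-13574\right) = \left(-16290 + \left(162 + 27 \sqrt{34}\right) 33\right) \left(-13574\right) = \left(-16290 + \left(5346 + 891 \sqrt{34}\right)\right) \left(-13574\right) = \left(-10944 + 891 \sqrt{34}\right) \left(-13574\right) = 148553856 - 12094434 \sqrt{34}$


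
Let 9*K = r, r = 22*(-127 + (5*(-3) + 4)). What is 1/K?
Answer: -3/1012 ≈ -0.0029644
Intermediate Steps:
r = -3036 (r = 22*(-127 + (-15 + 4)) = 22*(-127 - 11) = 22*(-138) = -3036)
K = -1012/3 (K = (1/9)*(-3036) = -1012/3 ≈ -337.33)
1/K = 1/(-1012/3) = -3/1012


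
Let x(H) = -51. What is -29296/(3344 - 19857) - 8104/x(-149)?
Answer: 135315448/842163 ≈ 160.68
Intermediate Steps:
-29296/(3344 - 19857) - 8104/x(-149) = -29296/(3344 - 19857) - 8104/(-51) = -29296/(-16513) - 8104*(-1/51) = -29296*(-1/16513) + 8104/51 = 29296/16513 + 8104/51 = 135315448/842163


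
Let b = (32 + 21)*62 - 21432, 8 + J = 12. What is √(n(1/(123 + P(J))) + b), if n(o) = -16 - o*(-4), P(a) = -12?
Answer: I*√223773558/111 ≈ 134.77*I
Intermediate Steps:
J = 4 (J = -8 + 12 = 4)
n(o) = -16 + 4*o (n(o) = -16 - (-4)*o = -16 + 4*o)
b = -18146 (b = 53*62 - 21432 = 3286 - 21432 = -18146)
√(n(1/(123 + P(J))) + b) = √((-16 + 4/(123 - 12)) - 18146) = √((-16 + 4/111) - 18146) = √(-1772/111 - 18146) = √(-2015978/111) = I*√223773558/111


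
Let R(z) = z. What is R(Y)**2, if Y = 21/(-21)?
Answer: 1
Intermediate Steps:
Y = -1 (Y = 21*(-1/21) = -1)
R(Y)**2 = (-1)**2 = 1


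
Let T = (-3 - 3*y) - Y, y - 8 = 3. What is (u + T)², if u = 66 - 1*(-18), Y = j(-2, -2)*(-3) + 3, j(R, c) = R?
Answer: 1521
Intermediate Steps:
y = 11 (y = 8 + 3 = 11)
Y = 9 (Y = -2*(-3) + 3 = 6 + 3 = 9)
T = -45 (T = (-3 - 3*11) - 1*9 = (-3 - 33) - 9 = -36 - 9 = -45)
u = 84 (u = 66 + 18 = 84)
(u + T)² = (84 - 45)² = 39² = 1521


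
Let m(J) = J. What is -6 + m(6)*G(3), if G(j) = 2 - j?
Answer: -12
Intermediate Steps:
-6 + m(6)*G(3) = -6 + 6*(2 - 1*3) = -6 + 6*(2 - 3) = -6 + 6*(-1) = -6 - 6 = -12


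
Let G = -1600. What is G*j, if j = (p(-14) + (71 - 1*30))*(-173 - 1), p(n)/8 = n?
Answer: -19766400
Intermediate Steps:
p(n) = 8*n
j = 12354 (j = (8*(-14) + (71 - 1*30))*(-173 - 1) = (-112 + (71 - 30))*(-174) = (-112 + 41)*(-174) = -71*(-174) = 12354)
G*j = -1600*12354 = -19766400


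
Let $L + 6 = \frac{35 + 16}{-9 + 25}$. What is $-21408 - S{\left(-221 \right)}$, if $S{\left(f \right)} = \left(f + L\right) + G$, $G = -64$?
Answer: $- \frac{337923}{16} \approx -21120.0$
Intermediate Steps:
$L = - \frac{45}{16}$ ($L = -6 + \frac{35 + 16}{-9 + 25} = -6 + \frac{51}{16} = - \frac{45}{16} \approx -2.8125$)
$S{\left(f \right)} = - \frac{1069}{16} + f$ ($S{\left(f \right)} = \left(f - \frac{45}{16}\right) - 64 = \left(- \frac{45}{16} + f\right) - 64 = - \frac{1069}{16} + f$)
$-21408 - S{\left(-221 \right)} = -21408 - \left(- \frac{1069}{16} - 221\right) = -21408 - - \frac{4605}{16} = -21408 + \frac{4605}{16} = - \frac{337923}{16}$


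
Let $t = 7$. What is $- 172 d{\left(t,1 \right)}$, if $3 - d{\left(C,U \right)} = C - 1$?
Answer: $516$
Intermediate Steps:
$d{\left(C,U \right)} = 4 - C$ ($d{\left(C,U \right)} = 3 - \left(C - 1\right) = 3 - \left(-1 + C\right) = 4 - C$)
$- 172 d{\left(t,1 \right)} = - 172 \left(4 - 7\right) = \left(-172\right) \left(-3\right) = 516$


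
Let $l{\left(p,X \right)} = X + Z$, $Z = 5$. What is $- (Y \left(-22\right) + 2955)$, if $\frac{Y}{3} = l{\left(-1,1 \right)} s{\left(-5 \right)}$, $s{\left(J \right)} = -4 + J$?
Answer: $-6519$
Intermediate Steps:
$l{\left(p,X \right)} = 5 + X$ ($l{\left(p,X \right)} = X + 5 = 5 + X$)
$Y = -162$ ($Y = 3 \left(5 + 1\right) \left(-4 - 5\right) = 3 \cdot 6 \left(-9\right) = 3 \left(-54\right) = -162$)
$- (Y \left(-22\right) + 2955) = - (\left(-162\right) \left(-22\right) + 2955) = - (3564 + 2955) = \left(-1\right) 6519 = -6519$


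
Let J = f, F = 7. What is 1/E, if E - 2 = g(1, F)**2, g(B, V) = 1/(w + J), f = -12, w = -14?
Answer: 676/1353 ≈ 0.49963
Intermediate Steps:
J = -12
g(B, V) = -1/26 (g(B, V) = 1/(-14 - 12) = 1/(-26) = -1/26)
E = 1353/676 (E = 2 + (-1/26)**2 = 2 + 1/676 = 1353/676 ≈ 2.0015)
1/E = 1/(1353/676) = 676/1353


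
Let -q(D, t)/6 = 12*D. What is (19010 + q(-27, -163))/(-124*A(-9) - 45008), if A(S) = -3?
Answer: -10477/22318 ≈ -0.46944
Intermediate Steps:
q(D, t) = -72*D
(19010 + q(-27, -163))/(-124*A(-9) - 45008) = (19010 - 72*(-27))/(-124*(-3) - 45008) = (19010 + 1944)/(372 - 45008) = 20954/(-44636) = 20954*(-1/44636) = -10477/22318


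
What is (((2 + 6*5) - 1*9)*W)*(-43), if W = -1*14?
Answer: 13846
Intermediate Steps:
W = -14
(((2 + 6*5) - 1*9)*W)*(-43) = (((2 + 6*5) - 1*9)*(-14))*(-43) = (((2 + 30) - 9)*(-14))*(-43) = ((32 - 9)*(-14))*(-43) = (23*(-14))*(-43) = -322*(-43) = 13846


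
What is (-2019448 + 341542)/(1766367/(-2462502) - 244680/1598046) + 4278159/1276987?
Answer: 468433796624607616620939/243000744224212603 ≈ 1.9277e+6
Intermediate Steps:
(-2019448 + 341542)/(1766367/(-2462502) - 244680/1598046) + 4278159/1276987 = -1677906/(1766367*(-1/2462502) - 244680*1/1598046) + 4278159*(1/1276987) = -1677906/(-588789/820834 - 40780/266341) + 4278159/1276987 = -1677906/(-190292261569/218621748394) + 4278159/1276987 = -1677906*(-218621748394/190292261569) + 4278159/1276987 = 366826743360782964/190292261569 + 4278159/1276987 = 468433796624607616620939/243000744224212603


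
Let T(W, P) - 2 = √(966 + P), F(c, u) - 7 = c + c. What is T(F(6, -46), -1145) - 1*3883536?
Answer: -3883534 + I*√179 ≈ -3.8835e+6 + 13.379*I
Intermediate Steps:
F(c, u) = 7 + 2*c (F(c, u) = 7 + (c + c) = 7 + 2*c)
T(W, P) = 2 + √(966 + P)
T(F(6, -46), -1145) - 1*3883536 = (2 + √(966 - 1145)) - 1*3883536 = (2 + √(-179)) - 3883536 = (2 + I*√179) - 3883536 = -3883534 + I*√179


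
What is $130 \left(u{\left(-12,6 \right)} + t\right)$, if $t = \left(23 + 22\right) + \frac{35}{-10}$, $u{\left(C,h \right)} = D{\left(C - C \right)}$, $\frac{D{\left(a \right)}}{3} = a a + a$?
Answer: $5395$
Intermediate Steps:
$D{\left(a \right)} = 3 a + 3 a^{2}$ ($D{\left(a \right)} = 3 \left(a a + a\right) = 3 \left(a^{2} + a\right) = 3 \left(a + a^{2}\right) = 3 a + 3 a^{2}$)
$u{\left(C,h \right)} = 0$ ($u{\left(C,h \right)} = 3 \left(C - C\right) \left(1 + \left(C - C\right)\right) = 3 \cdot 0 \left(1 + 0\right) = 3 \cdot 0 \cdot 1 = 0$)
$t = \frac{83}{2}$ ($t = 45 + 35 \left(- \frac{1}{10}\right) = 45 - \frac{7}{2} = \frac{83}{2} \approx 41.5$)
$130 \left(u{\left(-12,6 \right)} + t\right) = 130 \left(0 + \frac{83}{2}\right) = 130 \cdot \frac{83}{2} = 5395$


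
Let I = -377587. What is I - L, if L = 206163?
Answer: -583750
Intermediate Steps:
I - L = -377587 - 1*206163 = -377587 - 206163 = -583750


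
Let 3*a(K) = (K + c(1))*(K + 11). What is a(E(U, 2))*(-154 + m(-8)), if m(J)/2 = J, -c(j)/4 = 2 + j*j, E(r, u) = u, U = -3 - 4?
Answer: 22100/3 ≈ 7366.7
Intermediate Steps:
U = -7
c(j) = -8 - 4*j**2 (c(j) = -4*(2 + j*j) = -4*(2 + j**2) = -8 - 4*j**2)
m(J) = 2*J
a(K) = (-12 + K)*(11 + K)/3 (a(K) = ((K + (-8 - 4*1**2))*(K + 11))/3 = ((K + (-8 - 4*1))*(11 + K))/3 = ((K + (-8 - 4))*(11 + K))/3 = ((K - 12)*(11 + K))/3 = ((-12 + K)*(11 + K))/3 = (-12 + K)*(11 + K)/3)
a(E(U, 2))*(-154 + m(-8)) = (-44 - 1/3*2 + (1/3)*2**2)*(-154 + 2*(-8)) = (-44 - 2/3 + (1/3)*4)*(-154 - 16) = (-44 - 2/3 + 4/3)*(-170) = -130/3*(-170) = 22100/3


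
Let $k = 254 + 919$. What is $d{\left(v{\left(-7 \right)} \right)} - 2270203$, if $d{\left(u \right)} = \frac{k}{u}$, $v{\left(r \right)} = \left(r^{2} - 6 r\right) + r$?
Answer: $- \frac{63565293}{28} \approx -2.2702 \cdot 10^{6}$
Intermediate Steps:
$k = 1173$
$v{\left(r \right)} = r^{2} - 5 r$
$d{\left(u \right)} = \frac{1173}{u}$
$d{\left(v{\left(-7 \right)} \right)} - 2270203 = \frac{1173}{\left(-7\right) \left(-5 - 7\right)} - 2270203 = \frac{1173}{\left(-7\right) \left(-12\right)} - 2270203 = \frac{1173}{84} - 2270203 = 1173 \cdot \frac{1}{84} - 2270203 = \frac{391}{28} - 2270203 = - \frac{63565293}{28}$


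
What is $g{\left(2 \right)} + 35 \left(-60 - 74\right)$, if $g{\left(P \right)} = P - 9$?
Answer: $-4697$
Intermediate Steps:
$g{\left(P \right)} = -9 + P$
$g{\left(2 \right)} + 35 \left(-60 - 74\right) = \left(-9 + 2\right) + 35 \left(-60 - 74\right) = -7 + 35 \left(-60 - 74\right) = -7 + 35 \left(-134\right) = -7 - 4690 = -4697$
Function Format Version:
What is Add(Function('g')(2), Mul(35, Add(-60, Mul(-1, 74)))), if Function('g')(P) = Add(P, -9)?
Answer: -4697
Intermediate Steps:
Function('g')(P) = Add(-9, P)
Add(Function('g')(2), Mul(35, Add(-60, Mul(-1, 74)))) = Add(Add(-9, 2), Mul(35, Add(-60, Mul(-1, 74)))) = Add(-7, Mul(35, Add(-60, -74))) = Add(-7, Mul(35, -134)) = Add(-7, -4690) = -4697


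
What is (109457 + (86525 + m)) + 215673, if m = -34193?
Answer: 377462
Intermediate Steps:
(109457 + (86525 + m)) + 215673 = (109457 + (86525 - 34193)) + 215673 = (109457 + 52332) + 215673 = 161789 + 215673 = 377462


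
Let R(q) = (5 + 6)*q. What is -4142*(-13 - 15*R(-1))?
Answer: -629584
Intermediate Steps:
R(q) = 11*q
-4142*(-13 - 15*R(-1)) = -4142*(-13 - 165*(-1)) = -4142*(-13 - 15*(-11)) = -4142*(-13 + 165) = -4142*152 = -629584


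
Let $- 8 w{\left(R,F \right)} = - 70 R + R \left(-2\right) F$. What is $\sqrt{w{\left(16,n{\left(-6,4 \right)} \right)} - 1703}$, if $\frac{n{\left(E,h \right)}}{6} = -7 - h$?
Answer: $3 i \sqrt{203} \approx 42.743 i$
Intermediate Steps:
$n{\left(E,h \right)} = -42 - 6 h$ ($n{\left(E,h \right)} = 6 \left(-7 - h\right) = -42 - 6 h$)
$w{\left(R,F \right)} = \frac{35 R}{4} + \frac{F R}{4}$ ($w{\left(R,F \right)} = - \frac{- 70 R + R \left(-2\right) F}{8} = - \frac{- 70 R + - 2 R F}{8} = - \frac{- 70 R - 2 F R}{8} = \frac{35 R}{4} + \frac{F R}{4}$)
$\sqrt{w{\left(16,n{\left(-6,4 \right)} \right)} - 1703} = \sqrt{\frac{1}{4} \cdot 16 \left(35 - 66\right) - 1703} = \sqrt{\frac{1}{4} \cdot 16 \left(-31\right) - 1703} = \sqrt{-124 - 1703} = \sqrt{-1827} = 3 i \sqrt{203}$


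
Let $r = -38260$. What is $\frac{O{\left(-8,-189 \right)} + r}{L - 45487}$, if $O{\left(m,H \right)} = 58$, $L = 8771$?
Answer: $\frac{19101}{18358} \approx 1.0405$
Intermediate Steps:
$\frac{O{\left(-8,-189 \right)} + r}{L - 45487} = \frac{58 - 38260}{8771 - 45487} = - \frac{38202}{-36716} = \left(-38202\right) \left(- \frac{1}{36716}\right) = \frac{19101}{18358}$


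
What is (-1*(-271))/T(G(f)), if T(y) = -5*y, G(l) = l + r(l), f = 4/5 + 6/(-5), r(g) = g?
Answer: 271/4 ≈ 67.750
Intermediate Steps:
f = -⅖ (f = 4*(⅕) + 6*(-⅕) = ⅘ - 6/5 = -⅖ ≈ -0.40000)
G(l) = 2*l (G(l) = l + l = 2*l)
(-1*(-271))/T(G(f)) = (-1*(-271))/((-10*(-2)/5)) = 271/((-5*(-⅘))) = 271/4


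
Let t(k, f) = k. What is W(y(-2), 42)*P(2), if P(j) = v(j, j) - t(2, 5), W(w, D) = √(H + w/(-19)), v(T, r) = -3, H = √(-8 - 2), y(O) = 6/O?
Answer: -5*√(57 + 361*I*√10)/19 ≈ -6.446 - 6.1322*I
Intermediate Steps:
H = I*√10 (H = √(-10) = I*√10 ≈ 3.1623*I)
W(w, D) = √(-w/19 + I*√10) (W(w, D) = √(I*√10 + w/(-19)) = √(I*√10 + w*(-1/19)) = √(I*√10 - w/19) = √(-w/19 + I*√10))
P(j) = -5 (P(j) = -3 - 1*2 = -3 - 2 = -5)
W(y(-2), 42)*P(2) = (√(-114/(-2) + 361*I*√10)/19)*(-5) = (√(-114*(-1)/2 + 361*I*√10)/19)*(-5) = (√(-19*(-3) + 361*I*√10)/19)*(-5) = (√(57 + 361*I*√10)/19)*(-5) = -5*√(57 + 361*I*√10)/19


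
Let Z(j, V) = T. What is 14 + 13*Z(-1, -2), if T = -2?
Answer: -12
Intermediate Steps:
Z(j, V) = -2
14 + 13*Z(-1, -2) = 14 + 13*(-2) = 14 - 26 = -12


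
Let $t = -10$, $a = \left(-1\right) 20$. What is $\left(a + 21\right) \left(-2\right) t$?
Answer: $20$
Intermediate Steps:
$a = -20$
$\left(a + 21\right) \left(-2\right) t = \left(-20 + 21\right) \left(-2\right) \left(-10\right) = 1 \left(-2\right) \left(-10\right) = \left(-2\right) \left(-10\right) = 20$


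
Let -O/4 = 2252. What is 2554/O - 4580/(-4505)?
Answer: 2975087/4058104 ≈ 0.73312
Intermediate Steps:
O = -9008 (O = -4*2252 = -9008)
2554/O - 4580/(-4505) = 2554/(-9008) - 4580/(-4505) = 2554*(-1/9008) - 4580*(-1/4505) = -1277/4504 + 916/901 = 2975087/4058104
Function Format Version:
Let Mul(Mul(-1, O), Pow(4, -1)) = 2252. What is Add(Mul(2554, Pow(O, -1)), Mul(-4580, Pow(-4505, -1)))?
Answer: Rational(2975087, 4058104) ≈ 0.73312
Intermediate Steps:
O = -9008 (O = Mul(-4, 2252) = -9008)
Add(Mul(2554, Pow(O, -1)), Mul(-4580, Pow(-4505, -1))) = Add(Mul(2554, Pow(-9008, -1)), Mul(-4580, Pow(-4505, -1))) = Add(Mul(2554, Rational(-1, 9008)), Mul(-4580, Rational(-1, 4505))) = Add(Rational(-1277, 4504), Rational(916, 901)) = Rational(2975087, 4058104)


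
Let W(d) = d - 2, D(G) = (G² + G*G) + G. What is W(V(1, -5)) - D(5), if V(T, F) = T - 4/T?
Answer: -60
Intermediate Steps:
D(G) = G + 2*G² (D(G) = (G² + G²) + G = 2*G² + G = G + 2*G²)
W(d) = -2 + d
W(V(1, -5)) - D(5) = (-2 + (1 - 4/1)) - 5*(1 + 2*5) = (-2 + (1 - 4*1)) - 5*(1 + 10) = (-2 + (1 - 4)) - 5*11 = (-2 - 3) - 1*55 = -5 - 55 = -60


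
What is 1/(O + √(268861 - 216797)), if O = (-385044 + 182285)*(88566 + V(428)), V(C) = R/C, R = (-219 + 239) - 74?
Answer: -822382952849322/14767964912594332750589185 - 183184*√3254/14767964912594332750589185 ≈ -5.5687e-11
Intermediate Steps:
R = -54 (R = 20 - 74 = -54)
V(C) = -54/C
O = -3842910994623/214 (O = (-385044 + 182285)*(88566 - 54/428) = -202759*(88566 - 54*1/428) = -202759*(88566 - 27/214) = -202759*18953097/214 = -3842910994623/214 ≈ -1.7958e+10)
1/(O + √(268861 - 216797)) = 1/(-3842910994623/214 + √(268861 - 216797)) = 1/(-3842910994623/214 + √52064) = 1/(-3842910994623/214 + 4*√3254)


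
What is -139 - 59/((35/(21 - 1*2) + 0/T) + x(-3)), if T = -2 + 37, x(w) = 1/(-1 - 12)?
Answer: -75177/436 ≈ -172.42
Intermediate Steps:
x(w) = -1/13 (x(w) = 1/(-13) = -1/13)
T = 35
-139 - 59/((35/(21 - 1*2) + 0/T) + x(-3)) = -139 - 59/((35/(21 - 1*2) + 0/35) - 1/13) = -139 - 59/((35/(21 - 2) + 0*(1/35)) - 1/13) = -139 - 59/((35/19 + 0) - 1/13) = -139 - 59/(35/19 - 1/13) = -139 - 59/436/247 = -139 - 59*247/436 = -139 - 14573/436 = -75177/436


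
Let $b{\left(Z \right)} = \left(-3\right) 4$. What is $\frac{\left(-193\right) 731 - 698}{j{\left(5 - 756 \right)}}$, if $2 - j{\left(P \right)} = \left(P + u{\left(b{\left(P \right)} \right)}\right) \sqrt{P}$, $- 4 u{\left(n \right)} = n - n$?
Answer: $- \frac{283562}{423564755} + \frac{106477531 i \sqrt{751}}{423564755} \approx -0.00066947 + 6.889 i$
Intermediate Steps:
$b{\left(Z \right)} = -12$
$u{\left(n \right)} = 0$ ($u{\left(n \right)} = - \frac{n - n}{4} = \left(- \frac{1}{4}\right) 0 = 0$)
$j{\left(P \right)} = 2 - P^{\frac{3}{2}}$ ($j{\left(P \right)} = 2 - \left(P + 0\right) \sqrt{P} = 2 - P \sqrt{P} = 2 - P^{\frac{3}{2}}$)
$\frac{\left(-193\right) 731 - 698}{j{\left(5 - 756 \right)}} = \frac{\left(-193\right) 731 - 698}{2 - \left(5 - 756\right)^{\frac{3}{2}}} = \frac{-141083 - 698}{2 - \left(5 - 756\right)^{\frac{3}{2}}} = - \frac{141781}{2 - \left(-751\right)^{\frac{3}{2}}} = - \frac{141781}{2 - - 751 i \sqrt{751}} = - \frac{141781}{2 + 751 i \sqrt{751}}$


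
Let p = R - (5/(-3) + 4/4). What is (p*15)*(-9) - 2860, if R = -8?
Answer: -1870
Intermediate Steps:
p = -22/3 (p = -8 - (5/(-3) + 4/4) = -8 - (5*(-⅓) + 4*(¼)) = -8 - (-5/3 + 1) = -8 - 1*(-⅔) = -8 + ⅔ = -22/3 ≈ -7.3333)
(p*15)*(-9) - 2860 = -22/3*15*(-9) - 2860 = -110*(-9) - 2860 = 990 - 2860 = -1870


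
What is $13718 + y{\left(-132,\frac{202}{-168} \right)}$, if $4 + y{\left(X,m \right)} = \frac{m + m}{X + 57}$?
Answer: $\frac{43199201}{3150} \approx 13714.0$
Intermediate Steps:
$y{\left(X,m \right)} = -4 + \frac{2 m}{57 + X}$ ($y{\left(X,m \right)} = -4 + \frac{m + m}{X + 57} = -4 + \frac{2 m}{57 + X}$)
$13718 + y{\left(-132,\frac{202}{-168} \right)} = 13718 + \frac{2 \left(-114 + \frac{202}{-168} - -264\right)}{57 - 132} = 13718 + \frac{2 \left(-114 + 202 \left(- \frac{1}{168}\right) + 264\right)}{-75} = 13718 + 2 \left(- \frac{1}{75}\right) \left(-114 - \frac{101}{84} + 264\right) = 13718 + 2 \left(- \frac{1}{75}\right) \frac{12499}{84} = 13718 - \frac{12499}{3150} = \frac{43199201}{3150}$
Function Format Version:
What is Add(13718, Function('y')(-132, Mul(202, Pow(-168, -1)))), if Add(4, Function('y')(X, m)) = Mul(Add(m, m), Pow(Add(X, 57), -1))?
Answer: Rational(43199201, 3150) ≈ 13714.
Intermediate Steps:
Function('y')(X, m) = Add(-4, Mul(2, m, Pow(Add(57, X), -1))) (Function('y')(X, m) = Add(-4, Mul(Add(m, m), Pow(Add(X, 57), -1))) = Add(-4, Mul(Mul(2, m), Pow(Add(57, X), -1))) = Add(-4, Mul(2, m, Pow(Add(57, X), -1))))
Add(13718, Function('y')(-132, Mul(202, Pow(-168, -1)))) = Add(13718, Mul(2, Pow(Add(57, -132), -1), Add(-114, Mul(202, Pow(-168, -1)), Mul(-2, -132)))) = Add(13718, Mul(2, Pow(-75, -1), Add(-114, Mul(202, Rational(-1, 168)), 264))) = Add(13718, Mul(2, Rational(-1, 75), Add(-114, Rational(-101, 84), 264))) = Add(13718, Mul(2, Rational(-1, 75), Rational(12499, 84))) = Add(13718, Rational(-12499, 3150)) = Rational(43199201, 3150)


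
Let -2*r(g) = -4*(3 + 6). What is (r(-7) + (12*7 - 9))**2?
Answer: 8649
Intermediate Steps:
r(g) = 18 (r(g) = -(-2)*(3 + 6) = -(-2)*9 = -1/2*(-36) = 18)
(r(-7) + (12*7 - 9))**2 = (18 + (12*7 - 9))**2 = (18 + (84 - 9))**2 = (18 + 75)**2 = 93**2 = 8649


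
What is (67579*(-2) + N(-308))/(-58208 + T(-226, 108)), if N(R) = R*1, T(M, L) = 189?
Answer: 135466/58019 ≈ 2.3349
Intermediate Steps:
N(R) = R
(67579*(-2) + N(-308))/(-58208 + T(-226, 108)) = (67579*(-2) - 308)/(-58208 + 189) = (-135158 - 308)/(-58019) = -135466*(-1/58019) = 135466/58019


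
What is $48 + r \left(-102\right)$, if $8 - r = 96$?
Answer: $9024$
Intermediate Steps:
$r = -88$ ($r = 8 - 96 = -88$)
$48 + r \left(-102\right) = 48 - -8976 = 48 + 8976 = 9024$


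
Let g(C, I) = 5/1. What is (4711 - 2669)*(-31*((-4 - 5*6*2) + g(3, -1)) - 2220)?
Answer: -798422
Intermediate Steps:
g(C, I) = 5 (g(C, I) = 5*1 = 5)
(4711 - 2669)*(-31*((-4 - 5*6*2) + g(3, -1)) - 2220) = (4711 - 2669)*(-31*((-4 - 5*6*2) + 5) - 2220) = 2042*(-31*((-4 - 30*2) + 5) - 2220) = 2042*(-31*((-4 - 60) + 5) - 2220) = 2042*(-31*(-64 + 5) - 2220) = 2042*(-31*(-59) - 2220) = 2042*(1829 - 2220) = 2042*(-391) = -798422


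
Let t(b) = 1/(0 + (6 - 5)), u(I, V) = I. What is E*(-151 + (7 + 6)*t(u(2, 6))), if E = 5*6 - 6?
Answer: -3312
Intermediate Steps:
E = 24 (E = 30 - 6 = 24)
t(b) = 1 (t(b) = 1/(0 + 1) = 1/1 = 1)
E*(-151 + (7 + 6)*t(u(2, 6))) = 24*(-151 + (7 + 6)*1) = 24*(-151 + 13*1) = 24*(-151 + 13) = 24*(-138) = -3312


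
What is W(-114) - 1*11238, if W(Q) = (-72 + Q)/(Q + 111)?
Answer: -11176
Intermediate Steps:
W(Q) = (-72 + Q)/(111 + Q)
W(-114) - 1*11238 = (-72 - 114)/(111 - 114) - 1*11238 = -186/(-3) - 11238 = -1/3*(-186) - 11238 = 62 - 11238 = -11176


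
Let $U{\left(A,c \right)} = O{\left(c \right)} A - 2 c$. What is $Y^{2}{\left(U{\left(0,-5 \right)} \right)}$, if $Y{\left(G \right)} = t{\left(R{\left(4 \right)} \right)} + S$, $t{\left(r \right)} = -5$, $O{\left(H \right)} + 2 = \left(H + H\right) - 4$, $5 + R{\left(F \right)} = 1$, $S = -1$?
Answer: $36$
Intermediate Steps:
$R{\left(F \right)} = -4$ ($R{\left(F \right)} = -5 + 1 = -4$)
$O{\left(H \right)} = -6 + 2 H$ ($O{\left(H \right)} = -2 + \left(\left(H + H\right) - 4\right) = -2 + \left(2 H - 4\right) = -2 + \left(-4 + 2 H\right) = -6 + 2 H$)
$U{\left(A,c \right)} = - 2 c + A \left(-6 + 2 c\right)$ ($U{\left(A,c \right)} = \left(-6 + 2 c\right) A - 2 c = A \left(-6 + 2 c\right) - 2 c = - 2 c + A \left(-6 + 2 c\right)$)
$Y{\left(G \right)} = -6$ ($Y{\left(G \right)} = -5 - 1 = -6$)
$Y^{2}{\left(U{\left(0,-5 \right)} \right)} = \left(-6\right)^{2} = 36$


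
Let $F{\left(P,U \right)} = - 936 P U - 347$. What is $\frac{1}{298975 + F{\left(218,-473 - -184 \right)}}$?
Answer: $\frac{1}{59268500} \approx 1.6872 \cdot 10^{-8}$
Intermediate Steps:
$F{\left(P,U \right)} = -347 - 936 P U$ ($F{\left(P,U \right)} = - 936 P U - 347 = -347 - 936 P U$)
$\frac{1}{298975 + F{\left(218,-473 - -184 \right)}} = \frac{1}{298975 - \left(347 + 204048 \left(-473 - -184\right)\right)} = \frac{1}{298975 - \left(347 + 204048 \left(-473 + 184\right)\right)} = \frac{1}{298975 - \left(347 + 204048 \left(-289\right)\right)} = \frac{1}{298975 + \left(-347 + 58969872\right)} = \frac{1}{298975 + 58969525} = \frac{1}{59268500}$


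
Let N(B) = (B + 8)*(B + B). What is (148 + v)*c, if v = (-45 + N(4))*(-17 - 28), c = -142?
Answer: 304874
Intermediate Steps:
N(B) = 2*B*(8 + B) (N(B) = (8 + B)*(2*B) = 2*B*(8 + B))
v = -2295 (v = (-45 + 2*4*(8 + 4))*(-17 - 28) = (-45 + 2*4*12)*(-45) = (-45 + 96)*(-45) = 51*(-45) = -2295)
(148 + v)*c = (148 - 2295)*(-142) = -2147*(-142) = 304874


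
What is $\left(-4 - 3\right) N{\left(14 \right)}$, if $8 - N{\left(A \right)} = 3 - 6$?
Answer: $-77$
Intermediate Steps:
$N{\left(A \right)} = 11$ ($N{\left(A \right)} = 8 - \left(3 - 6\right) = 8 - -3 = 8 + 3 = 11$)
$\left(-4 - 3\right) N{\left(14 \right)} = \left(-4 - 3\right) 11 = \left(-7\right) 11 = -77$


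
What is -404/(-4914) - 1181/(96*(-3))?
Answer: 328877/78624 ≈ 4.1829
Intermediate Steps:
-404/(-4914) - 1181/(96*(-3)) = -404*(-1/4914) - 1181/(-288) = 202/2457 - 1181*(-1/288) = 202/2457 + 1181/288 = 328877/78624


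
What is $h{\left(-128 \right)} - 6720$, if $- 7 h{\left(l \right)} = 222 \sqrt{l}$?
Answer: $-6720 - \frac{1776 i \sqrt{2}}{7} \approx -6720.0 - 358.81 i$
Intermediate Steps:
$h{\left(l \right)} = - \frac{222 \sqrt{l}}{7}$
$h{\left(-128 \right)} - 6720 = - \frac{222 \sqrt{-128}}{7} - 6720 = - \frac{222 \cdot 8 i \sqrt{2}}{7} - 6720 = - \frac{1776 i \sqrt{2}}{7} - 6720 = -6720 - \frac{1776 i \sqrt{2}}{7}$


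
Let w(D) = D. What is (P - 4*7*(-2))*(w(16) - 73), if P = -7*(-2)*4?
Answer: -6384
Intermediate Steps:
P = 56 (P = 14*4 = 56)
(P - 4*7*(-2))*(w(16) - 73) = (56 - 4*7*(-2))*(16 - 73) = (56 - 28*(-2))*(-57) = (56 + 56)*(-57) = 112*(-57) = -6384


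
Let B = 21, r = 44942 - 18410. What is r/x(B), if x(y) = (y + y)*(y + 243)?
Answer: 67/28 ≈ 2.3929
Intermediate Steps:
r = 26532
x(y) = 2*y*(243 + y) (x(y) = (2*y)*(243 + y) = 2*y*(243 + y))
r/x(B) = 26532/((2*21*(243 + 21))) = 26532/((2*21*264)) = 26532/11088 = 26532*(1/11088) = 67/28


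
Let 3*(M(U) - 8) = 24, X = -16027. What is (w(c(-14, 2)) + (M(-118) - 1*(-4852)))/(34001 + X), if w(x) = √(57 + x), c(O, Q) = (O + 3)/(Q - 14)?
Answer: 2434/8987 + √2085/107844 ≈ 0.27126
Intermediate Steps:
c(O, Q) = (3 + O)/(-14 + Q)
M(U) = 16 (M(U) = 8 + (⅓)*24 = 8 + 8 = 16)
(w(c(-14, 2)) + (M(-118) - 1*(-4852)))/(34001 + X) = (√(57 + (3 - 14)/(-14 + 2)) + (16 - 1*(-4852)))/(34001 - 16027) = (√(57 - 11/(-12)) + (16 + 4852))/17974 = (√(57 - 1/12*(-11)) + 4868)*(1/17974) = (√(57 + 11/12) + 4868)*(1/17974) = (√(695/12) + 4868)*(1/17974) = (√2085/6 + 4868)*(1/17974) = (4868 + √2085/6)*(1/17974) = 2434/8987 + √2085/107844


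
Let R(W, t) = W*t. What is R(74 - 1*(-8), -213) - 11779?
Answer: -29245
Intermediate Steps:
R(74 - 1*(-8), -213) - 11779 = (74 - 1*(-8))*(-213) - 11779 = (74 + 8)*(-213) - 11779 = 82*(-213) - 11779 = -17466 - 11779 = -29245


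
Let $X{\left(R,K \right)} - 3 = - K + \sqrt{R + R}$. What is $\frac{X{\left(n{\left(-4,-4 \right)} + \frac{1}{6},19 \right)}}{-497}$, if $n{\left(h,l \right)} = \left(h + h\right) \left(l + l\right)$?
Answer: $\frac{16}{497} - \frac{\sqrt{1155}}{1491} \approx 0.0093995$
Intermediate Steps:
$n{\left(h,l \right)} = 4 h l$ ($n{\left(h,l \right)} = 2 h 2 l = 4 h l$)
$X{\left(R,K \right)} = 3 - K + \sqrt{2} \sqrt{R}$ ($X{\left(R,K \right)} = 3 - \left(K - \sqrt{R + R}\right) = 3 - \left(K - \sqrt{2} \sqrt{R}\right) = 3 - K + \sqrt{2} \sqrt{R}$)
$\frac{X{\left(n{\left(-4,-4 \right)} + \frac{1}{6},19 \right)}}{-497} = \frac{3 - 19 + \sqrt{2} \sqrt{4 \left(-4\right) \left(-4\right) + \frac{1}{6}}}{-497} = \left(3 - 19 + \sqrt{2} \sqrt{64 + \frac{1}{6}}\right) \left(- \frac{1}{497}\right) = \left(3 - 19 + \sqrt{2} \sqrt{\frac{385}{6}}\right) \left(- \frac{1}{497}\right) = \left(3 - 19 + \sqrt{2} \frac{\sqrt{2310}}{6}\right) \left(- \frac{1}{497}\right) = \left(3 - 19 + \frac{\sqrt{1155}}{3}\right) \left(- \frac{1}{497}\right) = \left(-16 + \frac{\sqrt{1155}}{3}\right) \left(- \frac{1}{497}\right) = \frac{16}{497} - \frac{\sqrt{1155}}{1491}$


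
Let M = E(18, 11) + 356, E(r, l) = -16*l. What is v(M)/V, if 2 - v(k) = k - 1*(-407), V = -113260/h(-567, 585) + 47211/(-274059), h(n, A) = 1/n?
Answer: -53441505/5866545306523 ≈ -9.1095e-6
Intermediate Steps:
V = 5866545306523/91353 (V = -113260/(1/(-567)) + 47211/(-274059) = -113260/(-1/567) + 47211*(-1/274059) = -113260*(-567) - 15737/91353 = 64218420 - 15737/91353 = 5866545306523/91353 ≈ 6.4218e+7)
M = 180 (M = -16*11 + 356 = -176 + 356 = 180)
v(k) = -405 - k (v(k) = 2 - (k - 1*(-407)) = 2 - (k + 407) = 2 - (407 + k) = 2 + (-407 - k) = -405 - k)
v(M)/V = (-405 - 1*180)/(5866545306523/91353) = (-405 - 180)*(91353/5866545306523) = -585*91353/5866545306523 = -53441505/5866545306523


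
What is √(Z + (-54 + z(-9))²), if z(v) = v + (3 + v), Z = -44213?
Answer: 2*I*√9863 ≈ 198.63*I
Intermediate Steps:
z(v) = 3 + 2*v
√(Z + (-54 + z(-9))²) = √(-44213 + (-54 + (3 + 2*(-9)))²) = √(-44213 + (-54 + (3 - 18))²) = √(-44213 + (-54 - 15)²) = √(-44213 + (-69)²) = √(-44213 + 4761) = √(-39452) = 2*I*√9863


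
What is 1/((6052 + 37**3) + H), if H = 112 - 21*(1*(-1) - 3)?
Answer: 1/56901 ≈ 1.7574e-5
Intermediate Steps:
H = 196 (H = 112 - 21*(-1 - 3) = 112 - 21*(-4) = 112 + 84 = 196)
1/((6052 + 37**3) + H) = 1/((6052 + 37**3) + 196) = 1/((6052 + 50653) + 196) = 1/(56705 + 196) = 1/56901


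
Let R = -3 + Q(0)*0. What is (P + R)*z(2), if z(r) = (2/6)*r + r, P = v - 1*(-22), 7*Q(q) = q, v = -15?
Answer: 32/3 ≈ 10.667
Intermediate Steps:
Q(q) = q/7
P = 7 (P = -15 - 1*(-22) = -15 + 22 = 7)
z(r) = 4*r/3 (z(r) = (2*(⅙))*r + r = r/3 + r = 4*r/3)
R = -3 (R = -3 + ((⅐)*0)*0 = -3 + 0*0 = -3 + 0 = -3)
(P + R)*z(2) = (7 - 3)*((4/3)*2) = 4*(8/3) = 32/3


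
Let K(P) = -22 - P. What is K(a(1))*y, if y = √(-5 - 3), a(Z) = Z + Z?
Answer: -48*I*√2 ≈ -67.882*I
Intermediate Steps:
a(Z) = 2*Z
y = 2*I*√2 (y = √(-8) = 2*I*√2 ≈ 2.8284*I)
K(a(1))*y = (-22 - 2)*(2*I*√2) = -48*I*√2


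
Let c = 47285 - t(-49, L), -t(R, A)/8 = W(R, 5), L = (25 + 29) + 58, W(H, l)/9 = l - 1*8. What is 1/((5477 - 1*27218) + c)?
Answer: 1/25328 ≈ 3.9482e-5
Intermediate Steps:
W(H, l) = -72 + 9*l (W(H, l) = 9*(l - 1*8) = 9*(l - 8) = 9*(-8 + l) = -72 + 9*l)
L = 112 (L = 54 + 58 = 112)
t(R, A) = 216 (t(R, A) = -8*(-72 + 9*5) = -8*(-72 + 45) = -8*(-27) = 216)
c = 47069 (c = 47285 - 1*216 = 47285 - 216 = 47069)
1/((5477 - 1*27218) + c) = 1/((5477 - 1*27218) + 47069) = 1/((5477 - 27218) + 47069) = 1/(-21741 + 47069) = 1/25328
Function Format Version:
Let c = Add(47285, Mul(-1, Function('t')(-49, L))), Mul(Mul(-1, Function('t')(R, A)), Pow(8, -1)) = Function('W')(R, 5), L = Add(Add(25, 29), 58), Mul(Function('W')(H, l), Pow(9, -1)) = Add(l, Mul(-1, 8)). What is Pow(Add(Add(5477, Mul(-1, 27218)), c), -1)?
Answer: Rational(1, 25328) ≈ 3.9482e-5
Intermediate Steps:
Function('W')(H, l) = Add(-72, Mul(9, l)) (Function('W')(H, l) = Mul(9, Add(l, Mul(-1, 8))) = Mul(9, Add(l, -8)) = Mul(9, Add(-8, l)) = Add(-72, Mul(9, l)))
L = 112 (L = Add(54, 58) = 112)
Function('t')(R, A) = 216 (Function('t')(R, A) = Mul(-8, Add(-72, Mul(9, 5))) = Mul(-8, Add(-72, 45)) = Mul(-8, -27) = 216)
c = 47069 (c = Add(47285, Mul(-1, 216)) = Add(47285, -216) = 47069)
Pow(Add(Add(5477, Mul(-1, 27218)), c), -1) = Pow(Add(Add(5477, Mul(-1, 27218)), 47069), -1) = Pow(Add(Add(5477, -27218), 47069), -1) = Pow(Add(-21741, 47069), -1) = Pow(25328, -1) = Rational(1, 25328)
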